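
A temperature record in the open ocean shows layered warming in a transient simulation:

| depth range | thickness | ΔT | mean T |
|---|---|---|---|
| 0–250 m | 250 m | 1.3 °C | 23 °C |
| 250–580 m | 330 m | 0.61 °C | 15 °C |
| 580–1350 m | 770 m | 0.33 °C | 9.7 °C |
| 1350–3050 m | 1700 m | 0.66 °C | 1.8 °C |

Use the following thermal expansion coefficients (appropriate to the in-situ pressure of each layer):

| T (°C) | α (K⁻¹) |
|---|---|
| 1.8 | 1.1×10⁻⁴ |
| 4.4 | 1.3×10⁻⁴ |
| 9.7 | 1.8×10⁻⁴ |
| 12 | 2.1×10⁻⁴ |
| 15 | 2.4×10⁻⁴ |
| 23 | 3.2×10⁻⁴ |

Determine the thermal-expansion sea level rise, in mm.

about 320 mm

Layer 1 at 23 °C → α = 3.2×10⁻⁴ K⁻¹
Layer 2 at 15 °C → α = 2.4×10⁻⁴ K⁻¹
Layer 3 at 9.7 °C → α = 1.8×10⁻⁴ K⁻¹
Layer 4 at 1.8 °C → α = 1.1×10⁻⁴ K⁻¹
Layer 1: 3.2×10⁻⁴ × 1.3 × 250 = 0.10400 m
250–580 m: 330 × 0.61 × 2.4×10⁻⁴ = 0.048312 m
580–1350 m: 0.33 × 770 × 1.8×10⁻⁴ = 0.045738 m
1.1×10⁻⁴ × 1700 × 0.66 = 0.12342 m
Δh = 0.10400 + 0.048312 + 0.045738 + 0.12342 = 0.32147 m ≈ 320 mm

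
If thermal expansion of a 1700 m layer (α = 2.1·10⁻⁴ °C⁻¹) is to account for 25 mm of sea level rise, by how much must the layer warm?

ΔT ≈ 0.0700 K

ΔT = Δh/(αH) = 0.025 / (2.1×10⁻⁴ × 1700) ≈ 0.07003 K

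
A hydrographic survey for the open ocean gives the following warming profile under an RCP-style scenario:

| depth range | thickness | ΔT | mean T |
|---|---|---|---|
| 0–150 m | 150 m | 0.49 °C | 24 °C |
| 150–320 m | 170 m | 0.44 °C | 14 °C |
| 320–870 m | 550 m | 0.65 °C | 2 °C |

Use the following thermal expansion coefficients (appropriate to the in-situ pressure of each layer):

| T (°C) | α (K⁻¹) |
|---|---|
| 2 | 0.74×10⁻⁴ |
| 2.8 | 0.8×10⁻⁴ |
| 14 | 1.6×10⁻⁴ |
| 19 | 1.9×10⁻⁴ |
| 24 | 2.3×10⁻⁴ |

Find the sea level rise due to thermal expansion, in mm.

Δh = 55 mm

Layer 1 at 24 °C → α = 2.3×10⁻⁴ K⁻¹
Layer 2 at 14 °C → α = 1.6×10⁻⁴ K⁻¹
Layer 3 at 2 °C → α = 0.74×10⁻⁴ K⁻¹
0–150 m: 0.49 × 2.3×10⁻⁴ × 150 = 0.016905 m
Layer 2: 170 × 1.6×10⁻⁴ × 0.44 = 0.011968 m
0.74×10⁻⁴ × 550 × 0.65 = 0.026455 m
Δh = 0.016905 + 0.011968 + 0.026455 = 0.055328 m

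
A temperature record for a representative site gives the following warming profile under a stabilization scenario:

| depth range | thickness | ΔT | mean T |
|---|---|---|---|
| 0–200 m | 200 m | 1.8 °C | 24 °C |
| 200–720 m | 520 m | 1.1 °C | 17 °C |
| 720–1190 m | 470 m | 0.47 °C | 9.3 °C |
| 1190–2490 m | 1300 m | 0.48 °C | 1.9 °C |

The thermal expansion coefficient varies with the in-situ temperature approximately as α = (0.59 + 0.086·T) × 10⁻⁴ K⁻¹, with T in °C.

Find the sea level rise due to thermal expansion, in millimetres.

about 291 mm

Layer 1: α = (0.59 + 0.086×24)×10⁻⁴ = 2.654×10⁻⁴ K⁻¹
Layer 2: α = (0.59 + 0.086×17)×10⁻⁴ = 2.052×10⁻⁴ K⁻¹
Layer 3: α = (0.59 + 0.086×9.3)×10⁻⁴ = 1.3898×10⁻⁴ K⁻¹
Layer 4: α = (0.59 + 0.086×1.9)×10⁻⁴ = 0.7534×10⁻⁴ K⁻¹
0–200 m: 1.8 × 200 × 2.654×10⁻⁴ = 0.095544 m
520 × 2.052×10⁻⁴ × 1.1 = 0.1173744 m
470 × 0.47 × 1.3898×10⁻⁴ = 0.030700682 m
1190–2490 m: 0.48 × 1300 × 0.7534×10⁻⁴ = 0.04701216 m
Δh = 0.095544 + 0.1173744 + 0.030700682 + 0.04701216 = 0.290631242 m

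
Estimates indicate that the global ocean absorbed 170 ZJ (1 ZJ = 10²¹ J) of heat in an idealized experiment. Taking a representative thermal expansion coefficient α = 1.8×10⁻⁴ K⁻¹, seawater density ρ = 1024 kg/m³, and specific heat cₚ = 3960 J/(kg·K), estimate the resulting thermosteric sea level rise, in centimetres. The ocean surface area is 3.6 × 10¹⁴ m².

Per unit area: Q = 170×10²¹ / (3.6×10¹⁴) ≈ 4.722×10⁸ J/m²
Δh = αQ/(ρcₚ) = 1.8×10⁻⁴ × 4.722×10⁸ / (1024 × 3960) ≈ 0.020961 m

Δh = 2.10 cm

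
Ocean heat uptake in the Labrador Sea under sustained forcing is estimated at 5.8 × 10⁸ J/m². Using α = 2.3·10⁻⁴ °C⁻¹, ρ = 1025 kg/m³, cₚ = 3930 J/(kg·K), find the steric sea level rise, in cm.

Δh = αQ/(ρcₚ) = 2.3×10⁻⁴ × 5.8×10⁸ / (1025 × 3930) ≈ 0.033116 m

Δh = 3.31 cm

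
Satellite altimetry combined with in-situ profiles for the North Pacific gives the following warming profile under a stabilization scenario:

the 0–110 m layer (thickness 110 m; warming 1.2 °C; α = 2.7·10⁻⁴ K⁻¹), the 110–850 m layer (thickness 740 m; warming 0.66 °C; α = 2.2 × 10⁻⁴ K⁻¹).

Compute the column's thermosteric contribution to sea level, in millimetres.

Δh ≈ 143 mm

0–110 m: 2.7×10⁻⁴ × 110 × 1.2 = 0.03564 m
2.2×10⁻⁴ × 0.66 × 740 = 0.107448 m
Δh = 0.03564 + 0.107448 = 0.143088 m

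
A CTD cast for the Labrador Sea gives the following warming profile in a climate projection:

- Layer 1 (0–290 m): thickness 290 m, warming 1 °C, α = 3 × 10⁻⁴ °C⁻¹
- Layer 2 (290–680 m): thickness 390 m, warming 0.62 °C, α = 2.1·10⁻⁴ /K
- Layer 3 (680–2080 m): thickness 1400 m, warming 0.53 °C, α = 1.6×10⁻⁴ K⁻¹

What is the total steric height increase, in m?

Δh ≈ 0.256 m

0–290 m: 290 × 3×10⁻⁴ × 1 = 0.08700 m
2.1×10⁻⁴ × 390 × 0.62 = 0.050778 m
680–2080 m: 0.53 × 1.6×10⁻⁴ × 1400 = 0.11872 m
Δh = 0.08700 + 0.050778 + 0.11872 = 0.256498 m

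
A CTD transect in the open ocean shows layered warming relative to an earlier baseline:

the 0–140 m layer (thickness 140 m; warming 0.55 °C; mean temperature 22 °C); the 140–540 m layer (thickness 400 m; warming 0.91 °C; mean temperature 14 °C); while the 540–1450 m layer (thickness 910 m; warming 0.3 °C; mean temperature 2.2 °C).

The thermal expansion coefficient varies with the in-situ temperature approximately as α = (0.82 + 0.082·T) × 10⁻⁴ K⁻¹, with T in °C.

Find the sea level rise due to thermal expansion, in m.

Layer 1: α = (0.82 + 0.082×22)×10⁻⁴ = 2.624×10⁻⁴ K⁻¹
Layer 2: α = (0.82 + 0.082×14)×10⁻⁴ = 1.968×10⁻⁴ K⁻¹
Layer 3: α = (0.82 + 0.082×2.2)×10⁻⁴ = 1.0004×10⁻⁴ K⁻¹
0.55 × 140 × 2.624×10⁻⁴ = 0.0202048 m
0.91 × 1.968×10⁻⁴ × 400 = 0.0716352 m
Layer 3: 0.3 × 910 × 1.0004×10⁻⁴ = 0.02731092 m
Δh = 0.0202048 + 0.0716352 + 0.02731092 = 0.11915092 m

Δh ≈ 0.119 m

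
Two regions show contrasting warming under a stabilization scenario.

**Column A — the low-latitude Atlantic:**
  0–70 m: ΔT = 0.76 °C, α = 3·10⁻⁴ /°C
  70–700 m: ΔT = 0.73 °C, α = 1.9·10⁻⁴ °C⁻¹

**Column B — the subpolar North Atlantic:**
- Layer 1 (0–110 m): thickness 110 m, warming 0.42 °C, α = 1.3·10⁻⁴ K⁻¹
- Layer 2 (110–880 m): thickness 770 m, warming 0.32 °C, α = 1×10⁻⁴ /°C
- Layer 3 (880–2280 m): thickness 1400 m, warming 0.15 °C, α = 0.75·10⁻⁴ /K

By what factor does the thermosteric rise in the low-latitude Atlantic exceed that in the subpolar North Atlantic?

A 0–70 m: 3×10⁻⁴ × 70 × 0.76 = 0.01596 m
A 70–700 m: 630 × 1.9×10⁻⁴ × 0.73 = 0.087381 m
A total: 0.103341 m
B 1.3×10⁻⁴ × 0.42 × 110 = 0.006006 m
B 110–880 m: 0.32 × 770 × 1×10⁻⁴ = 0.02464 m
B 880–2280 m: 1400 × 0.15 × 0.75×10⁻⁴ = 0.01575 m
B total: 0.046396 m
Ratio: 0.103341 / 0.046396 ≈ 2.227

a factor of 2.23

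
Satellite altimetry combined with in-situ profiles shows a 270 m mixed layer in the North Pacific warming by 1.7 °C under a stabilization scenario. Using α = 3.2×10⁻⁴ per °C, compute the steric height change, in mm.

Δh = αΔT·H = 3.2×10⁻⁴ × 1.7 × 270 = 0.14688 m

147 mm of thermosteric rise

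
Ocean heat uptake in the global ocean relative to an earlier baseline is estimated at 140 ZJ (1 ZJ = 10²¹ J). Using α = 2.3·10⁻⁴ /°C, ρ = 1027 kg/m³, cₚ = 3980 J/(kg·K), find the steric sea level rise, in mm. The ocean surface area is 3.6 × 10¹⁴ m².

about 22 mm

Per unit area: Q = 140×10²¹ / (3.6×10¹⁴) ≈ 3.889×10⁸ J/m²
Δh = αQ/(ρcₚ) = 2.3×10⁻⁴ × 3.889×10⁸ / (1027 × 3980) ≈ 0.021883 m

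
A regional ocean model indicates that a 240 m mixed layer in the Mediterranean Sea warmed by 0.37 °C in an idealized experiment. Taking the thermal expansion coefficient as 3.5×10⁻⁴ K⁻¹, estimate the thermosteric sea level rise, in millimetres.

31.1 mm

Δh = αΔT·H = 3.5×10⁻⁴ × 0.37 × 240 = 0.03108 m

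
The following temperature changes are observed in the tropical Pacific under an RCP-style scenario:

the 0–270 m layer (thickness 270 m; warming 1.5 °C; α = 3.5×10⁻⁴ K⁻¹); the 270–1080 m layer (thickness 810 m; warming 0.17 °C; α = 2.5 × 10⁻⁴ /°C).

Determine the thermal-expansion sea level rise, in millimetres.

0–270 m: 3.5×10⁻⁴ × 1.5 × 270 = 0.14175 m
Layer 2: 2.5×10⁻⁴ × 0.17 × 810 = 0.034425 m
Δh = 0.14175 + 0.034425 = 0.176175 m ≈ 176 mm

Δh = 176 mm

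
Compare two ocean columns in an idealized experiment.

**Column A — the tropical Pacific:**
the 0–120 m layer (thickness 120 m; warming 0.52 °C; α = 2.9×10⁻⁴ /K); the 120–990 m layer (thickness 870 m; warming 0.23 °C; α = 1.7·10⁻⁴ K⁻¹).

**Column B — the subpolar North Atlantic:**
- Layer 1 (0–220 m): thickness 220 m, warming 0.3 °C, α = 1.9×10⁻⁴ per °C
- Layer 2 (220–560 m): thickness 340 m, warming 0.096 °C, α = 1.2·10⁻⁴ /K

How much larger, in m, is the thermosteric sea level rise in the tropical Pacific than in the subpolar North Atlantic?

A 2.9×10⁻⁴ × 120 × 0.52 = 0.018096 m
A 0.23 × 1.7×10⁻⁴ × 870 = 0.034017 m
A total: 0.052113 m
B 0–220 m: 0.3 × 220 × 1.9×10⁻⁴ = 0.01254 m
B Layer 2: 340 × 1.2×10⁻⁴ × 0.096 = 0.0039168 m
B total: 0.0164568 m
Difference: 0.052113 − 0.0164568 = 0.0356562 m

0.0357 m larger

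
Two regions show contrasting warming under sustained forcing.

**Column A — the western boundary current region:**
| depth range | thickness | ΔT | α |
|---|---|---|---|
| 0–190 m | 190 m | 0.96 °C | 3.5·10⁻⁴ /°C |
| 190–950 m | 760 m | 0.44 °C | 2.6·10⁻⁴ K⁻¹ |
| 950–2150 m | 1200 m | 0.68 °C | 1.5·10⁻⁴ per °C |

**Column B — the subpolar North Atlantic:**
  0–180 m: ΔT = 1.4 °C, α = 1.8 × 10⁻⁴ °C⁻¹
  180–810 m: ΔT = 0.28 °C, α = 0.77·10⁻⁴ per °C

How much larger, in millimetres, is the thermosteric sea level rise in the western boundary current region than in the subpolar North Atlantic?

A Layer 1: 3.5×10⁻⁴ × 190 × 0.96 = 0.06384 m
A 190–950 m: 760 × 0.44 × 2.6×10⁻⁴ = 0.086944 m
A Layer 3: 1.5×10⁻⁴ × 1200 × 0.68 = 0.12240 m
A total: 0.273184 m
B 180 × 1.4 × 1.8×10⁻⁴ = 0.04536 m
B 0.77×10⁻⁴ × 0.28 × 630 = 0.0135828 m
B total: 0.0589428 m
Difference: 0.273184 − 0.0589428 = 0.2142412 m

210 mm larger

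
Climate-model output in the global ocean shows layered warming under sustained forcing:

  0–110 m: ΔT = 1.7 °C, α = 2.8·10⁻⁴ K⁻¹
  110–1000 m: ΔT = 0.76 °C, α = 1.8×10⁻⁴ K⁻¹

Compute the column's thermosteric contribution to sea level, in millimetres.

Δh ≈ 170 mm

110 × 1.7 × 2.8×10⁻⁴ = 0.05236 m
Layer 2: 1.8×10⁻⁴ × 890 × 0.76 = 0.121752 m
Δh = 0.05236 + 0.121752 = 0.174112 m ≈ 170 mm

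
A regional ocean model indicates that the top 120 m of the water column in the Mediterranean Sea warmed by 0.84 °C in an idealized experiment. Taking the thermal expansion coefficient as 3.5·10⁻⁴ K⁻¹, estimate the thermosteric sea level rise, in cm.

3.53 cm

Δh = αΔT·H = 3.5×10⁻⁴ × 0.84 × 120 = 0.03528 m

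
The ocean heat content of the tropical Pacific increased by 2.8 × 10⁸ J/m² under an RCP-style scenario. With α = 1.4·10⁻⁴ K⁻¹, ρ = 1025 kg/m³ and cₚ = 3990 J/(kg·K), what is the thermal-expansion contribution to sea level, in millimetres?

Δh ≈ 9.6 mm

Δh = αQ/(ρcₚ) = 1.4×10⁻⁴ × 2.8×10⁸ / (1025 × 3990) ≈ 0.0095849 m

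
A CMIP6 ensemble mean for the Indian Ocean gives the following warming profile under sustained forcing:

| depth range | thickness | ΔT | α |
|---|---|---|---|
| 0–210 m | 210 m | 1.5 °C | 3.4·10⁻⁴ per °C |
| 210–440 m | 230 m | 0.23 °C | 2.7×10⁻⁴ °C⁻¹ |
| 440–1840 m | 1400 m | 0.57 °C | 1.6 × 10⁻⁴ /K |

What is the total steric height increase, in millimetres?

0–210 m: 3.4×10⁻⁴ × 210 × 1.5 = 0.10710 m
Layer 2: 2.7×10⁻⁴ × 230 × 0.23 = 0.014283 m
1400 × 0.57 × 1.6×10⁻⁴ = 0.12768 m
Δh = 0.10710 + 0.014283 + 0.12768 = 0.249063 m ≈ 249 mm

Δh = 249 mm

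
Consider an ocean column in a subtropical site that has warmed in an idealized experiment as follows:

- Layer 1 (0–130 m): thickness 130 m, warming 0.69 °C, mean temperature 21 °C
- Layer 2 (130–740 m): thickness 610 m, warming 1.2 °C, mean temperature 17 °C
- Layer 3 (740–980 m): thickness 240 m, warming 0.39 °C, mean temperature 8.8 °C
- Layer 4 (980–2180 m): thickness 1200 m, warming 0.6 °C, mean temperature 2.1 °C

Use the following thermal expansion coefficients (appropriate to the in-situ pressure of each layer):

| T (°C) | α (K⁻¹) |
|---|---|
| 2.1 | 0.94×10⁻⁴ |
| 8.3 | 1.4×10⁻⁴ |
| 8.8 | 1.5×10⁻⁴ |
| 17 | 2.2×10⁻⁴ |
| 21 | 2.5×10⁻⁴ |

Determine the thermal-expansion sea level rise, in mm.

Layer 1 at 21 °C → α = 2.5×10⁻⁴ K⁻¹
Layer 2 at 17 °C → α = 2.2×10⁻⁴ K⁻¹
Layer 3 at 8.8 °C → α = 1.5×10⁻⁴ K⁻¹
Layer 4 at 2.1 °C → α = 0.94×10⁻⁴ K⁻¹
0–130 m: 130 × 0.69 × 2.5×10⁻⁴ = 0.022425 m
130–740 m: 2.2×10⁻⁴ × 1.2 × 610 = 0.16104 m
740–980 m: 240 × 0.39 × 1.5×10⁻⁴ = 0.01404 m
1200 × 0.6 × 0.94×10⁻⁴ = 0.06768 m
Δh = 0.022425 + 0.16104 + 0.01404 + 0.06768 = 0.265185 m

270 mm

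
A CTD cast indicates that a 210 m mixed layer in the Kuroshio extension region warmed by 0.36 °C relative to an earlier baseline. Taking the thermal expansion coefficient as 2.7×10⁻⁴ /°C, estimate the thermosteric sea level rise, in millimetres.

Δh ≈ 20 mm

Δh = αΔT·H = 2.7×10⁻⁴ × 0.36 × 210 = 0.020412 m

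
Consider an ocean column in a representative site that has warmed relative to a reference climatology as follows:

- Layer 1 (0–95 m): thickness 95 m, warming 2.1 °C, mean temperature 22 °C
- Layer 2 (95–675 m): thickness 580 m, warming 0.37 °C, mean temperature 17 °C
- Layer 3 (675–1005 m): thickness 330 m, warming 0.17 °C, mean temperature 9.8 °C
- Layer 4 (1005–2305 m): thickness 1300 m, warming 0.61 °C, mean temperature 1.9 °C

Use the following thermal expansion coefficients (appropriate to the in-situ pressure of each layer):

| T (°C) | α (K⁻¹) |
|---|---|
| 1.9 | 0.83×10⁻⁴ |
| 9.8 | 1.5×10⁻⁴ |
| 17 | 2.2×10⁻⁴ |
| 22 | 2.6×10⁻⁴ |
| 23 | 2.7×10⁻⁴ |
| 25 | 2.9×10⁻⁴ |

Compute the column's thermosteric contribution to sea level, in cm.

Layer 1 at 22 °C → α = 2.6×10⁻⁴ K⁻¹
Layer 2 at 17 °C → α = 2.2×10⁻⁴ K⁻¹
Layer 3 at 9.8 °C → α = 1.5×10⁻⁴ K⁻¹
Layer 4 at 1.9 °C → α = 0.83×10⁻⁴ K⁻¹
0–95 m: 95 × 2.6×10⁻⁴ × 2.1 = 0.05187 m
95–675 m: 580 × 0.37 × 2.2×10⁻⁴ = 0.047212 m
Layer 3: 1.5×10⁻⁴ × 330 × 0.17 = 0.008415 m
0.61 × 1300 × 0.83×10⁻⁴ = 0.065819 m
Δh = 0.05187 + 0.047212 + 0.008415 + 0.065819 = 0.173316 m ≈ 17.3 cm

Δh = 17.3 cm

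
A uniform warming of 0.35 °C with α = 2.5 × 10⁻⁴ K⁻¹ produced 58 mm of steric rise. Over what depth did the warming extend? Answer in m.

H = Δh/(αΔT) = 0.058 / (2.5×10⁻⁴ × 0.35) ≈ 662.9 m

about 660 m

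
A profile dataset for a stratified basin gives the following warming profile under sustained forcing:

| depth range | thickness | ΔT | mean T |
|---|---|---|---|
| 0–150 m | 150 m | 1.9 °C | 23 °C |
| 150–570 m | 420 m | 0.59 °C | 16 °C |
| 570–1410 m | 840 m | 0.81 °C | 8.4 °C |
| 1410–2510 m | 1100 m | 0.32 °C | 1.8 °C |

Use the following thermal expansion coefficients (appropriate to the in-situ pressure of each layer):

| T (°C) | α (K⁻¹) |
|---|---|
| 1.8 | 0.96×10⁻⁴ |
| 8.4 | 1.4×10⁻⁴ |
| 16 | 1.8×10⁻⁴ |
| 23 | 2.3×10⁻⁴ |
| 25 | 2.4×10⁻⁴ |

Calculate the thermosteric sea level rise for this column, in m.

Layer 1 at 23 °C → α = 2.3×10⁻⁴ K⁻¹
Layer 2 at 16 °C → α = 1.8×10⁻⁴ K⁻¹
Layer 3 at 8.4 °C → α = 1.4×10⁻⁴ K⁻¹
Layer 4 at 1.8 °C → α = 0.96×10⁻⁴ K⁻¹
1.9 × 2.3×10⁻⁴ × 150 = 0.06555 m
Layer 2: 1.8×10⁻⁴ × 0.59 × 420 = 0.044604 m
0.81 × 1.4×10⁻⁴ × 840 = 0.095256 m
0.32 × 0.96×10⁻⁴ × 1100 = 0.033792 m
Δh = 0.06555 + 0.044604 + 0.095256 + 0.033792 = 0.239202 m

0.239 m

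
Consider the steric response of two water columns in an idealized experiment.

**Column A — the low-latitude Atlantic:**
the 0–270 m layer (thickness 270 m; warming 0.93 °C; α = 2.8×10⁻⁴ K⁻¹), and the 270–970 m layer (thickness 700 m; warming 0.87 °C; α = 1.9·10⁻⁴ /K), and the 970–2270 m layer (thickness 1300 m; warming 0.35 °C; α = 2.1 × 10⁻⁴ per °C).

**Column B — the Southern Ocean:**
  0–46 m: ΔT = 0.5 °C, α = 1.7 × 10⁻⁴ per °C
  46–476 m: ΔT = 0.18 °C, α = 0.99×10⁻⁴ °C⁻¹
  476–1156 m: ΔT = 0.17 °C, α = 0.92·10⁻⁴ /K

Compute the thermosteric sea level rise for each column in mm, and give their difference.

A: 280 mm; B: 22 mm; difference 260 mm

A 270 × 2.8×10⁻⁴ × 0.93 = 0.070308 m
A 270–970 m: 700 × 1.9×10⁻⁴ × 0.87 = 0.11571 m
A 970–2270 m: 2.1×10⁻⁴ × 1300 × 0.35 = 0.09555 m
A total: 0.281568 m
B 0–46 m: 46 × 0.5 × 1.7×10⁻⁴ = 0.00391 m
B 430 × 0.18 × 0.99×10⁻⁴ = 0.0076626 m
B Layer 3: 680 × 0.92×10⁻⁴ × 0.17 = 0.0106352 m
B total: 0.0222078 m
Difference: 0.281568 − 0.0222078 = 0.2593602 m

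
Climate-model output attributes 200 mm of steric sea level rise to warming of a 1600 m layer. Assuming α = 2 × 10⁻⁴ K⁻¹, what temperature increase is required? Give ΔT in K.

0.625 K

ΔT = Δh/(αH) = 0.2 / (2×10⁻⁴ × 1600) = 0.6250 K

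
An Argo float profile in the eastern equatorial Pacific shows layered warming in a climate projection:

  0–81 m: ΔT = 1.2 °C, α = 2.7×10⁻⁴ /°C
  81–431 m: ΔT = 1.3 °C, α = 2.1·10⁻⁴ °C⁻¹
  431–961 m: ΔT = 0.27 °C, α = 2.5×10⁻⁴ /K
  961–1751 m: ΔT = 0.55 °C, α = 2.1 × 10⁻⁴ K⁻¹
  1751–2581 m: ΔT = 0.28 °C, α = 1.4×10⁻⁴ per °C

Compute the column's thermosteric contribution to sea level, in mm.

280 mm of thermosteric rise

Layer 1: 1.2 × 81 × 2.7×10⁻⁴ = 0.026244 m
Layer 2: 2.1×10⁻⁴ × 1.3 × 350 = 0.09555 m
530 × 2.5×10⁻⁴ × 0.27 = 0.035775 m
790 × 0.55 × 2.1×10⁻⁴ = 0.091245 m
830 × 0.28 × 1.4×10⁻⁴ = 0.032536 m
Δh = 0.026244 + 0.09555 + 0.035775 + 0.091245 + 0.032536 = 0.28135 m ≈ 280 mm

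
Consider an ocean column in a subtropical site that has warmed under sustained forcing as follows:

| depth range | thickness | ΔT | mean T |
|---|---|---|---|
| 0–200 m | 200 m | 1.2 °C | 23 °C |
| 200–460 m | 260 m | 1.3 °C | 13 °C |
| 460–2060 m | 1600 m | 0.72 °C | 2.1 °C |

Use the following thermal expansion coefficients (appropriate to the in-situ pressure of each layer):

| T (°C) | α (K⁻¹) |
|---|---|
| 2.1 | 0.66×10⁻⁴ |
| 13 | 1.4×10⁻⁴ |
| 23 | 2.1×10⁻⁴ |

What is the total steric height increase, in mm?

Layer 1 at 23 °C → α = 2.1×10⁻⁴ K⁻¹
Layer 2 at 13 °C → α = 1.4×10⁻⁴ K⁻¹
Layer 3 at 2.1 °C → α = 0.66×10⁻⁴ K⁻¹
0–200 m: 200 × 1.2 × 2.1×10⁻⁴ = 0.05040 m
260 × 1.3 × 1.4×10⁻⁴ = 0.04732 m
Layer 3: 0.72 × 1600 × 0.66×10⁻⁴ = 0.076032 m
Δh = 0.05040 + 0.04732 + 0.076032 = 0.173752 m

about 170 mm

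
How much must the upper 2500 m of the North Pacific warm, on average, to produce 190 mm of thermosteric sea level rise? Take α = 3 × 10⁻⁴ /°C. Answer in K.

about 0.25 K

ΔT = Δh/(αH) = 0.19 / (3×10⁻⁴ × 2500) ≈ 0.2533 K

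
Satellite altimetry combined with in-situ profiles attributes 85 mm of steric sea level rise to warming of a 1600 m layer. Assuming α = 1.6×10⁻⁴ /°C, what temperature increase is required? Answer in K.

ΔT = Δh/(αH) = 0.085 / (1.6×10⁻⁴ × 1600) ≈ 0.3320 K

about 0.332 K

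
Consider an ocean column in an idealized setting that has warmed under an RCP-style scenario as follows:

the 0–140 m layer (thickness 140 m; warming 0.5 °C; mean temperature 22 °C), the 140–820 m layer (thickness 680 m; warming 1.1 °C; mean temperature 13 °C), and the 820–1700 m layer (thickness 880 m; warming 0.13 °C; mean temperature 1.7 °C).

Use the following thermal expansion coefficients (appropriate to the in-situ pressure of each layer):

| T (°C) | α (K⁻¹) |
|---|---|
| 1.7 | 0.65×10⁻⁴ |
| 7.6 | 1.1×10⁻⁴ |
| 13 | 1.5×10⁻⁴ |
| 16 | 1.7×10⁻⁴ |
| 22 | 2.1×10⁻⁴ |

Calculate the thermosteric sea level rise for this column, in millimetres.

Layer 1 at 22 °C → α = 2.1×10⁻⁴ K⁻¹
Layer 2 at 13 °C → α = 1.5×10⁻⁴ K⁻¹
Layer 3 at 1.7 °C → α = 0.65×10⁻⁴ K⁻¹
Layer 1: 2.1×10⁻⁴ × 0.5 × 140 = 0.01470 m
140–820 m: 1.1 × 1.5×10⁻⁴ × 680 = 0.11220 m
820–1700 m: 880 × 0.65×10⁻⁴ × 0.13 = 0.007436 m
Δh = 0.01470 + 0.11220 + 0.007436 = 0.134336 m ≈ 134 mm

134 mm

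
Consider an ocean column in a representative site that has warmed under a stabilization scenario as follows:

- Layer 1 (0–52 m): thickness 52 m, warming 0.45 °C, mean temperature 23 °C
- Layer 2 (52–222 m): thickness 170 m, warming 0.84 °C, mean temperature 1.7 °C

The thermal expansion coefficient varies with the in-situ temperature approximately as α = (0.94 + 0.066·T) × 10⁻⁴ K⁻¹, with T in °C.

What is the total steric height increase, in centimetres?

Layer 1: α = (0.94 + 0.066×23)×10⁻⁴ = 2.458×10⁻⁴ K⁻¹
Layer 2: α = (0.94 + 0.066×1.7)×10⁻⁴ = 1.0522×10⁻⁴ K⁻¹
2.458×10⁻⁴ × 0.45 × 52 = 0.00575172 m
Layer 2: 170 × 1.0522×10⁻⁴ × 0.84 = 0.015025416 m
Δh = 0.00575172 + 0.015025416 = 0.020777136 m ≈ 2.1 cm

2.1 cm of thermosteric rise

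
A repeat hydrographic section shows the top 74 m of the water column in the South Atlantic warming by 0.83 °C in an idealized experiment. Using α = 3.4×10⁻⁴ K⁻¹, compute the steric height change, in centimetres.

Δh = 2.09 cm

Δh = αΔT·H = 3.4×10⁻⁴ × 0.83 × 74 = 0.0208828 m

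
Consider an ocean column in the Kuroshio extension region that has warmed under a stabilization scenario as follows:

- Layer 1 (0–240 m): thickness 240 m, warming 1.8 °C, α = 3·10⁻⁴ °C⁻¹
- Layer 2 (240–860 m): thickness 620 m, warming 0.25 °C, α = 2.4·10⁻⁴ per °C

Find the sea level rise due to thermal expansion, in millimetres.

167 mm

1.8 × 240 × 3×10⁻⁴ = 0.12960 m
240–860 m: 620 × 0.25 × 2.4×10⁻⁴ = 0.03720 m
Δh = 0.12960 + 0.03720 = 0.16680 m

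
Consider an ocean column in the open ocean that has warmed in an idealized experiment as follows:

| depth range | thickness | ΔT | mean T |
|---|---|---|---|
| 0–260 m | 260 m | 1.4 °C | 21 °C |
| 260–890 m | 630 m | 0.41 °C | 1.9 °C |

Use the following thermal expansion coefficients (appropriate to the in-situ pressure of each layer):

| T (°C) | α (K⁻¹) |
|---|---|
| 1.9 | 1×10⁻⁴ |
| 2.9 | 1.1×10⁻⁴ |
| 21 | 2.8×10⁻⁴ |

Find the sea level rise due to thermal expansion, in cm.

Layer 1 at 21 °C → α = 2.8×10⁻⁴ K⁻¹
Layer 2 at 1.9 °C → α = 1×10⁻⁴ K⁻¹
Layer 1: 260 × 2.8×10⁻⁴ × 1.4 = 0.10192 m
260–890 m: 630 × 1×10⁻⁴ × 0.41 = 0.02583 m
Δh = 0.10192 + 0.02583 = 0.12775 m

Δh = 12.8 cm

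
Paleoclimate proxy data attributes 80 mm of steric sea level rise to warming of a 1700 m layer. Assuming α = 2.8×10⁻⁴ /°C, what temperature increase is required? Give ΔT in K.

about 0.168 K

ΔT = Δh/(αH) = 0.08 / (2.8×10⁻⁴ × 1700) ≈ 0.1681 K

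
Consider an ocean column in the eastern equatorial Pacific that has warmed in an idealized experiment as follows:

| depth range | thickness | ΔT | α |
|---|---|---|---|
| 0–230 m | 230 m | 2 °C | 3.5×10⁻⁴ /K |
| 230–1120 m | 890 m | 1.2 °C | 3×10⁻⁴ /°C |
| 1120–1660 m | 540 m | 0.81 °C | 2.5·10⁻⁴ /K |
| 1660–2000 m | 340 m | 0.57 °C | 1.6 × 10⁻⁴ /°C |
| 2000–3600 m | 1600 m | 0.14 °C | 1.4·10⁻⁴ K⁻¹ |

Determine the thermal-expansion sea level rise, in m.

0–230 m: 2 × 3.5×10⁻⁴ × 230 = 0.16100 m
Layer 2: 3×10⁻⁴ × 890 × 1.2 = 0.32040 m
2.5×10⁻⁴ × 0.81 × 540 = 0.10935 m
340 × 0.57 × 1.6×10⁻⁴ = 0.031008 m
1600 × 0.14 × 1.4×10⁻⁴ = 0.03136 m
Δh = 0.16100 + 0.32040 + 0.10935 + 0.031008 + 0.03136 = 0.653118 m ≈ 0.65 m

about 0.65 m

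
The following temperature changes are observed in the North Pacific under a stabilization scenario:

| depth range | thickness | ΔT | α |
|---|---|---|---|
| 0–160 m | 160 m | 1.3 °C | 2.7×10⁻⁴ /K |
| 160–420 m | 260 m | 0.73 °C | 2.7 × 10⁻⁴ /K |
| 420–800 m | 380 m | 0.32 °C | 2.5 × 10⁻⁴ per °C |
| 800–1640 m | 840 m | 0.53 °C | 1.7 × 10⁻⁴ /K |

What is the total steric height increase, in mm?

Layer 1: 160 × 1.3 × 2.7×10⁻⁴ = 0.05616 m
260 × 2.7×10⁻⁴ × 0.73 = 0.051246 m
380 × 2.5×10⁻⁴ × 0.32 = 0.03040 m
Layer 4: 840 × 0.53 × 1.7×10⁻⁴ = 0.075684 m
Δh = 0.05616 + 0.051246 + 0.03040 + 0.075684 = 0.21349 m

210 mm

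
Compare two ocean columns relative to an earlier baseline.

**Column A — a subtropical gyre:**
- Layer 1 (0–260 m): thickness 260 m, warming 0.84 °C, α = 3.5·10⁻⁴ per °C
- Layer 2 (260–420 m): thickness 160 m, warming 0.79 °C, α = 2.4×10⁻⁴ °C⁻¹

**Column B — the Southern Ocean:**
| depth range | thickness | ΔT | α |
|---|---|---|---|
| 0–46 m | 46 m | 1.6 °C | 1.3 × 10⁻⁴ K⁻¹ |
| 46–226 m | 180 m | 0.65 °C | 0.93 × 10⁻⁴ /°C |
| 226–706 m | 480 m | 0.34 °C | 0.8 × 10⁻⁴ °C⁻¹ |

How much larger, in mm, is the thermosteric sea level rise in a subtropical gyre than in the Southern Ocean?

73 mm

A Layer 1: 260 × 3.5×10⁻⁴ × 0.84 = 0.07644 m
A Layer 2: 2.4×10⁻⁴ × 160 × 0.79 = 0.030336 m
A total: 0.106776 m
B 1.3×10⁻⁴ × 1.6 × 46 = 0.009568 m
B 0.93×10⁻⁴ × 0.65 × 180 = 0.010881 m
B 480 × 0.8×10⁻⁴ × 0.34 = 0.013056 m
B total: 0.033505 m
Difference: 0.106776 − 0.033505 = 0.073271 m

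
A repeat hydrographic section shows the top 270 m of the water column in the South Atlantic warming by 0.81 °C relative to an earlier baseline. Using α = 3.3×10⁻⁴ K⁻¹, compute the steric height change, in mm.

Δh = αΔT·H = 3.3×10⁻⁴ × 0.81 × 270 = 0.072171 m

Δh = 72 mm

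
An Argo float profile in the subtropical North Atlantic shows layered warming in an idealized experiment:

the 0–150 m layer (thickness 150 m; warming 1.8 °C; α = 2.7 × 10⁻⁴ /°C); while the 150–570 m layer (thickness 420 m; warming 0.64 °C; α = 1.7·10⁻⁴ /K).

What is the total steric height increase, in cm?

2.7×10⁻⁴ × 1.8 × 150 = 0.07290 m
Layer 2: 0.64 × 1.7×10⁻⁴ × 420 = 0.045696 m
Δh = 0.07290 + 0.045696 = 0.118596 m

about 12 cm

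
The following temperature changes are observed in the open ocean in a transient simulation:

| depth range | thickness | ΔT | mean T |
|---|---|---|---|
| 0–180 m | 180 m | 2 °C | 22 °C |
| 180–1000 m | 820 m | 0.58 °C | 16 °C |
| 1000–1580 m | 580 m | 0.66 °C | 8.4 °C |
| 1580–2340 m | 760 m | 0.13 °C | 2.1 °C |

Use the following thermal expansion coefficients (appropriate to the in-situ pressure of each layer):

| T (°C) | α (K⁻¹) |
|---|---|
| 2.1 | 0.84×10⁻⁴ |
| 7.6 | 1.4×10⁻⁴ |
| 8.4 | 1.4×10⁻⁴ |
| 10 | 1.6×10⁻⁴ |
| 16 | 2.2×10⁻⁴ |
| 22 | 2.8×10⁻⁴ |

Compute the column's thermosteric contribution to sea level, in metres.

Layer 1 at 22 °C → α = 2.8×10⁻⁴ K⁻¹
Layer 2 at 16 °C → α = 2.2×10⁻⁴ K⁻¹
Layer 3 at 8.4 °C → α = 1.4×10⁻⁴ K⁻¹
Layer 4 at 2.1 °C → α = 0.84×10⁻⁴ K⁻¹
0–180 m: 180 × 2.8×10⁻⁴ × 2 = 0.10080 m
Layer 2: 820 × 0.58 × 2.2×10⁻⁴ = 0.104632 m
0.66 × 580 × 1.4×10⁻⁴ = 0.053592 m
1580–2340 m: 0.13 × 0.84×10⁻⁴ × 760 = 0.0082992 m
Δh = 0.10080 + 0.104632 + 0.053592 + 0.0082992 = 0.2673232 m

Δh = 0.267 m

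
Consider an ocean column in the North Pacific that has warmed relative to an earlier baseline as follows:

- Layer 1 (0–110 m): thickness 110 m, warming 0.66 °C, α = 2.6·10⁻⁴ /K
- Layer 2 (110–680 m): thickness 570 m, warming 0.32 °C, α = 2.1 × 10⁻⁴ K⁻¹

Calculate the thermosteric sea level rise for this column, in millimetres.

57.2 mm of thermosteric rise

0–110 m: 2.6×10⁻⁴ × 110 × 0.66 = 0.018876 m
0.32 × 2.1×10⁻⁴ × 570 = 0.038304 m
Δh = 0.018876 + 0.038304 = 0.05718 m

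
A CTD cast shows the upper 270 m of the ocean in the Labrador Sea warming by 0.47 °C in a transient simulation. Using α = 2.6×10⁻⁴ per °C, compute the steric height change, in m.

about 0.0330 m

Δh = αΔT·H = 2.6×10⁻⁴ × 0.47 × 270 = 0.032994 m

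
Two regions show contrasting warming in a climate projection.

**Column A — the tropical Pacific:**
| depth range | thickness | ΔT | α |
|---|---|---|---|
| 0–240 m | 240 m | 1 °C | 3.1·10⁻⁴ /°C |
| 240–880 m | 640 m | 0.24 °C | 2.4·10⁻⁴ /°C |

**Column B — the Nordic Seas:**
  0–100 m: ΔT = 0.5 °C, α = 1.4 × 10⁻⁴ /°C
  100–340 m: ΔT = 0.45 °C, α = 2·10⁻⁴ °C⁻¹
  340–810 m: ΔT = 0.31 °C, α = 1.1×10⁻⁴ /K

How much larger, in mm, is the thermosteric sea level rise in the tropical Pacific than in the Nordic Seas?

A 240 × 3.1×10⁻⁴ × 1 = 0.07440 m
A 240–880 m: 2.4×10⁻⁴ × 0.24 × 640 = 0.036864 m
A total: 0.111264 m
B 100 × 0.5 × 1.4×10⁻⁴ = 0.00700 m
B Layer 2: 240 × 0.45 × 2×10⁻⁴ = 0.02160 m
B 1.1×10⁻⁴ × 470 × 0.31 = 0.016027 m
B total: 0.044627 m
Difference: 0.111264 − 0.044627 = 0.066637 m

66.6 mm larger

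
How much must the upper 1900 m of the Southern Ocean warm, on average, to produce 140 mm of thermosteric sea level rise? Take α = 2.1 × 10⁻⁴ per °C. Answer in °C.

ΔT = Δh/(αH) = 0.14 / (2.1×10⁻⁴ × 1900) ≈ 0.3509 °C

ΔT ≈ 0.351 °C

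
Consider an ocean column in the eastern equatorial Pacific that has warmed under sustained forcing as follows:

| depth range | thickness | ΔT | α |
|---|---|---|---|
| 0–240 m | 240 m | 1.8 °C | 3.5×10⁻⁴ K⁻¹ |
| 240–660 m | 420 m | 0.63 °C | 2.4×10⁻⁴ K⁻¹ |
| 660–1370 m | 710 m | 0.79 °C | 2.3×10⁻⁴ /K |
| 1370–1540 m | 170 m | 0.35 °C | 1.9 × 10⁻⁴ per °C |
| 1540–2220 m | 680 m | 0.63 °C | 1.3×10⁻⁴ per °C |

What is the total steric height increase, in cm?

about 41.1 cm

0–240 m: 1.8 × 240 × 3.5×10⁻⁴ = 0.15120 m
0.63 × 420 × 2.4×10⁻⁴ = 0.063504 m
Layer 3: 0.79 × 710 × 2.3×10⁻⁴ = 0.129007 m
1370–1540 m: 1.9×10⁻⁴ × 170 × 0.35 = 0.011305 m
Layer 5: 680 × 1.3×10⁻⁴ × 0.63 = 0.055692 m
Δh = 0.15120 + 0.063504 + 0.129007 + 0.011305 + 0.055692 = 0.410708 m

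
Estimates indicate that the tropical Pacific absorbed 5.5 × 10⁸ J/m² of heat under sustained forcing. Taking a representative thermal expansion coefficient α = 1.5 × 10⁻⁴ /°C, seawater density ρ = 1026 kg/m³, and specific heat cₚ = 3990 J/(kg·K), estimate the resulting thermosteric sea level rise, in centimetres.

2.0 cm of thermosteric rise

Δh = αQ/(ρcₚ) = 1.5×10⁻⁴ × 5.5×10⁸ / (1026 × 3990) ≈ 0.020153 m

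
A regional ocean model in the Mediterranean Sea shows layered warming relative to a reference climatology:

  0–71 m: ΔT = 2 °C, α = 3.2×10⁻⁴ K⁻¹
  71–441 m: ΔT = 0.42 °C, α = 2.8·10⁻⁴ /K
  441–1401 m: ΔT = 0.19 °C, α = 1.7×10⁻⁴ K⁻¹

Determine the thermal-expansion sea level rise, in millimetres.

Layer 1: 2 × 3.2×10⁻⁴ × 71 = 0.04544 m
Layer 2: 2.8×10⁻⁴ × 0.42 × 370 = 0.043512 m
441–1401 m: 1.7×10⁻⁴ × 0.19 × 960 = 0.031008 m
Δh = 0.04544 + 0.043512 + 0.031008 = 0.11996 m

Δh = 120 mm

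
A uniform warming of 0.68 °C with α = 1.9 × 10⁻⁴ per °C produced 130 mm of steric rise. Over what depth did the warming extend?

H = Δh/(αΔT) = 0.13 / (1.9×10⁻⁴ × 0.68) ≈ 1006 m

H ≈ 1000 m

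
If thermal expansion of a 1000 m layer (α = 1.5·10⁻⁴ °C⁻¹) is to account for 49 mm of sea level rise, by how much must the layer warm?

0.327 K

ΔT = Δh/(αH) = 0.049 / (1.5×10⁻⁴ × 1000) ≈ 0.3267 K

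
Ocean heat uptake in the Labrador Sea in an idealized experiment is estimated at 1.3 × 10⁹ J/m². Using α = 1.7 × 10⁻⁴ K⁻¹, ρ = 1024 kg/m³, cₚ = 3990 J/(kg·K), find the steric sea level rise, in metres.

Δh = αQ/(ρcₚ) = 1.7×10⁻⁴ × 1.3×10⁹ / (1024 × 3990) ≈ 0.05409 m

0.054 m of thermosteric rise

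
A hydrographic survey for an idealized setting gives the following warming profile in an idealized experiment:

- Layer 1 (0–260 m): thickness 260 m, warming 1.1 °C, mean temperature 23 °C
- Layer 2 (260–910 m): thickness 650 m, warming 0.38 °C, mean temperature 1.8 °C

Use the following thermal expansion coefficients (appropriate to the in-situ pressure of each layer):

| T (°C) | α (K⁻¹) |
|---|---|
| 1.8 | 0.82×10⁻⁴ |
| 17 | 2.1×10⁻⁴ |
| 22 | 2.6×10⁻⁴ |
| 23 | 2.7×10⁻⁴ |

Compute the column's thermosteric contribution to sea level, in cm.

Layer 1 at 23 °C → α = 2.7×10⁻⁴ K⁻¹
Layer 2 at 1.8 °C → α = 0.82×10⁻⁴ K⁻¹
0–260 m: 1.1 × 2.7×10⁻⁴ × 260 = 0.07722 m
260–910 m: 650 × 0.38 × 0.82×10⁻⁴ = 0.020254 m
Δh = 0.07722 + 0.020254 = 0.097474 m

about 9.7 cm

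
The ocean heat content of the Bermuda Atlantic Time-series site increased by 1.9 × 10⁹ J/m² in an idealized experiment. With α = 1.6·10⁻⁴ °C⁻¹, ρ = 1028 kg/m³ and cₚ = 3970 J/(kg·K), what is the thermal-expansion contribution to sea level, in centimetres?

Δh = αQ/(ρcₚ) = 1.6×10⁻⁴ × 1.9×10⁹ / (1028 × 3970) ≈ 0.074489 m

about 7.45 cm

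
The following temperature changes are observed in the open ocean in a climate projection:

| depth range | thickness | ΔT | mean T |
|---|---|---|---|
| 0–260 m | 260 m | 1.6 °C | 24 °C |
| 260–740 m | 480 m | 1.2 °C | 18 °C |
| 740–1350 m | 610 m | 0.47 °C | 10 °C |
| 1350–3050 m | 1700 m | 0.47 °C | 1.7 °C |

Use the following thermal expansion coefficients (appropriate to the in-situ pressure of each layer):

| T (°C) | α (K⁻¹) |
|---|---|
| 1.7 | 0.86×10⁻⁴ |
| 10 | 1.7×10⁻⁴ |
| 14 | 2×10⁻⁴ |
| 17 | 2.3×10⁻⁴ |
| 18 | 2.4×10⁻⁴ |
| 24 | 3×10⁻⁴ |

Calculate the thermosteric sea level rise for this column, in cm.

Layer 1 at 24 °C → α = 3×10⁻⁴ K⁻¹
Layer 2 at 18 °C → α = 2.4×10⁻⁴ K⁻¹
Layer 3 at 10 °C → α = 1.7×10⁻⁴ K⁻¹
Layer 4 at 1.7 °C → α = 0.86×10⁻⁴ K⁻¹
260 × 1.6 × 3×10⁻⁴ = 0.12480 m
Layer 2: 480 × 1.2 × 2.4×10⁻⁴ = 0.13824 m
Layer 3: 0.47 × 610 × 1.7×10⁻⁴ = 0.048739 m
Layer 4: 0.86×10⁻⁴ × 0.47 × 1700 = 0.068714 m
Δh = 0.12480 + 0.13824 + 0.048739 + 0.068714 = 0.380493 m ≈ 38 cm

38 cm of thermosteric rise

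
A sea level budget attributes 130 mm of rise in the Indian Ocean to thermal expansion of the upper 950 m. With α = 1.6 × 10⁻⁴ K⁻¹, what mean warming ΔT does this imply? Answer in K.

about 0.855 K

ΔT = Δh/(αH) = 0.13 / (1.6×10⁻⁴ × 950) ≈ 0.8553 K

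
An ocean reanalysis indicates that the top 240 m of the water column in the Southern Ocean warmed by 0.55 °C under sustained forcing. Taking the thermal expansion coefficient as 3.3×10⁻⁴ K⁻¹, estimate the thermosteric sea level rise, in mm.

Δh = αΔT·H = 3.3×10⁻⁴ × 0.55 × 240 = 0.04356 m

44 mm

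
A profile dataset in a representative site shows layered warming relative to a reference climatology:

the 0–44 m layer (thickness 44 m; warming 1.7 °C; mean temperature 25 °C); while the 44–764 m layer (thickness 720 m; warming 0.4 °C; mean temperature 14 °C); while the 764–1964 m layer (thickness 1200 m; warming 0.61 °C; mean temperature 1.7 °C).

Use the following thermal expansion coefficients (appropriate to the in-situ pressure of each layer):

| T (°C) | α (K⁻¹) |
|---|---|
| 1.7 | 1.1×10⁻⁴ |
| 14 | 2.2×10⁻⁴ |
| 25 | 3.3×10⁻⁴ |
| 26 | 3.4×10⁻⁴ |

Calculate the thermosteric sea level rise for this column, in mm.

Layer 1 at 25 °C → α = 3.3×10⁻⁴ K⁻¹
Layer 2 at 14 °C → α = 2.2×10⁻⁴ K⁻¹
Layer 3 at 1.7 °C → α = 1.1×10⁻⁴ K⁻¹
Layer 1: 3.3×10⁻⁴ × 1.7 × 44 = 0.024684 m
44–764 m: 2.2×10⁻⁴ × 0.4 × 720 = 0.06336 m
1200 × 1.1×10⁻⁴ × 0.61 = 0.08052 m
Δh = 0.024684 + 0.06336 + 0.08052 = 0.168564 m

Δh = 169 mm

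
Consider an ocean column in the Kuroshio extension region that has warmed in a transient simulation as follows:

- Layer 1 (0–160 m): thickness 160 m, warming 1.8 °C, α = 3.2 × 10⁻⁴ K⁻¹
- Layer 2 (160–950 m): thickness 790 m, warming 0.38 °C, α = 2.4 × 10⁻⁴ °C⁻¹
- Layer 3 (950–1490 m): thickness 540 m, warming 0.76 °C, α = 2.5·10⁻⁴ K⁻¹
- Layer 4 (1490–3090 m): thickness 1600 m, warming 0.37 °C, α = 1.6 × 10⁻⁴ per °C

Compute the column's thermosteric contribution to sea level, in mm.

0–160 m: 160 × 1.8 × 3.2×10⁻⁴ = 0.09216 m
0.38 × 790 × 2.4×10⁻⁴ = 0.072048 m
540 × 2.5×10⁻⁴ × 0.76 = 0.10260 m
1.6×10⁻⁴ × 0.37 × 1600 = 0.09472 m
Δh = 0.09216 + 0.072048 + 0.10260 + 0.09472 = 0.361528 m ≈ 362 mm

about 362 mm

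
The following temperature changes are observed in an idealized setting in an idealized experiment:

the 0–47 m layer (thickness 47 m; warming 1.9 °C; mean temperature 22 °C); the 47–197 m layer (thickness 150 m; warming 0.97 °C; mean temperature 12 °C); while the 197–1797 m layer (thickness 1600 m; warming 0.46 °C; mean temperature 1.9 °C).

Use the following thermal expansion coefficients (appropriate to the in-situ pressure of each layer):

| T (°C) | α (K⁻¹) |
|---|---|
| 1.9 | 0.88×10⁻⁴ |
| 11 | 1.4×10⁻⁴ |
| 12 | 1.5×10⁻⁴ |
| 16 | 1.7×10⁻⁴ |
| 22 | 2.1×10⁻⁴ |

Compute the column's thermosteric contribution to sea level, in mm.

Layer 1 at 22 °C → α = 2.1×10⁻⁴ K⁻¹
Layer 2 at 12 °C → α = 1.5×10⁻⁴ K⁻¹
Layer 3 at 1.9 °C → α = 0.88×10⁻⁴ K⁻¹
Layer 1: 2.1×10⁻⁴ × 1.9 × 47 = 0.018753 m
150 × 1.5×10⁻⁴ × 0.97 = 0.021825 m
Layer 3: 0.88×10⁻⁴ × 1600 × 0.46 = 0.064768 m
Δh = 0.018753 + 0.021825 + 0.064768 = 0.105346 m

105 mm of thermosteric rise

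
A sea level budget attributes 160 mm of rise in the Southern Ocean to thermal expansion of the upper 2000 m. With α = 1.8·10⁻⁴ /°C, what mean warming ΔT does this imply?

ΔT ≈ 0.444 K

ΔT = Δh/(αH) = 0.16 / (1.8×10⁻⁴ × 2000) ≈ 0.4444 K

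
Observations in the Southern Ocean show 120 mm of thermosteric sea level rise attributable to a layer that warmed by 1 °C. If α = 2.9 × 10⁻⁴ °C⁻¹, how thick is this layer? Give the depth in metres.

414 m

H = Δh/(αΔT) = 0.12 / (2.9×10⁻⁴ × 1) ≈ 413.8 m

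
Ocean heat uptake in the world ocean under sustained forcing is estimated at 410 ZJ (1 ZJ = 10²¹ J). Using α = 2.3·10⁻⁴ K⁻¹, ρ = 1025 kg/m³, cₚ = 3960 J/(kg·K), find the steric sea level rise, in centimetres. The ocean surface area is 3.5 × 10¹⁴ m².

Δh = 6.64 cm

Per unit area: Q = 410×10²¹ / (3.5×10¹⁴) ≈ 1.171×10⁹ J/m²
Δh = αQ/(ρcₚ) = 2.3×10⁻⁴ × 1.171×10⁹ / (1025 × 3960) ≈ 0.066354 m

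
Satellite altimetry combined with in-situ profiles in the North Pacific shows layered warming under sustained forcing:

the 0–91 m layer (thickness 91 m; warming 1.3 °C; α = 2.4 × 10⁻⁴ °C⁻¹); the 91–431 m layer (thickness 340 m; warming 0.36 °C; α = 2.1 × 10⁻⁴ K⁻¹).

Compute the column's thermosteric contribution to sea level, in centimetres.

Layer 1: 2.4×10⁻⁴ × 91 × 1.3 = 0.028392 m
Layer 2: 2.1×10⁻⁴ × 0.36 × 340 = 0.025704 m
Δh = 0.028392 + 0.025704 = 0.054096 m

Δh = 5.4 cm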